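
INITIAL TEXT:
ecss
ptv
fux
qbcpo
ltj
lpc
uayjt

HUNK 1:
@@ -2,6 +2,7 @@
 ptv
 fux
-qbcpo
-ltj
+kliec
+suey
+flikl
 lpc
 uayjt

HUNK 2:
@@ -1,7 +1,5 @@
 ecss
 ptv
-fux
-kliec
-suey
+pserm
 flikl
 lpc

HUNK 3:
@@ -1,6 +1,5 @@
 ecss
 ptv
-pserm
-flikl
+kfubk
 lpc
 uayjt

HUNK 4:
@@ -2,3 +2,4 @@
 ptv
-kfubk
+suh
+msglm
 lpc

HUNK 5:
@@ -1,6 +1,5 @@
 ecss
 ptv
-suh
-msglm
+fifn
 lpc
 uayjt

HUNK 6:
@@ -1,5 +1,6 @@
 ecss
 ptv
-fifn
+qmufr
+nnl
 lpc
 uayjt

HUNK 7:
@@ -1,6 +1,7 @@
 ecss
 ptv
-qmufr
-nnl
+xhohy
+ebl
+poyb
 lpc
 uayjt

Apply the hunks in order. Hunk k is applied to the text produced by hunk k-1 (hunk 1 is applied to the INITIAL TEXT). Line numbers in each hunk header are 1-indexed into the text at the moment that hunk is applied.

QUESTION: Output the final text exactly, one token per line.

Answer: ecss
ptv
xhohy
ebl
poyb
lpc
uayjt

Derivation:
Hunk 1: at line 2 remove [qbcpo,ltj] add [kliec,suey,flikl] -> 8 lines: ecss ptv fux kliec suey flikl lpc uayjt
Hunk 2: at line 1 remove [fux,kliec,suey] add [pserm] -> 6 lines: ecss ptv pserm flikl lpc uayjt
Hunk 3: at line 1 remove [pserm,flikl] add [kfubk] -> 5 lines: ecss ptv kfubk lpc uayjt
Hunk 4: at line 2 remove [kfubk] add [suh,msglm] -> 6 lines: ecss ptv suh msglm lpc uayjt
Hunk 5: at line 1 remove [suh,msglm] add [fifn] -> 5 lines: ecss ptv fifn lpc uayjt
Hunk 6: at line 1 remove [fifn] add [qmufr,nnl] -> 6 lines: ecss ptv qmufr nnl lpc uayjt
Hunk 7: at line 1 remove [qmufr,nnl] add [xhohy,ebl,poyb] -> 7 lines: ecss ptv xhohy ebl poyb lpc uayjt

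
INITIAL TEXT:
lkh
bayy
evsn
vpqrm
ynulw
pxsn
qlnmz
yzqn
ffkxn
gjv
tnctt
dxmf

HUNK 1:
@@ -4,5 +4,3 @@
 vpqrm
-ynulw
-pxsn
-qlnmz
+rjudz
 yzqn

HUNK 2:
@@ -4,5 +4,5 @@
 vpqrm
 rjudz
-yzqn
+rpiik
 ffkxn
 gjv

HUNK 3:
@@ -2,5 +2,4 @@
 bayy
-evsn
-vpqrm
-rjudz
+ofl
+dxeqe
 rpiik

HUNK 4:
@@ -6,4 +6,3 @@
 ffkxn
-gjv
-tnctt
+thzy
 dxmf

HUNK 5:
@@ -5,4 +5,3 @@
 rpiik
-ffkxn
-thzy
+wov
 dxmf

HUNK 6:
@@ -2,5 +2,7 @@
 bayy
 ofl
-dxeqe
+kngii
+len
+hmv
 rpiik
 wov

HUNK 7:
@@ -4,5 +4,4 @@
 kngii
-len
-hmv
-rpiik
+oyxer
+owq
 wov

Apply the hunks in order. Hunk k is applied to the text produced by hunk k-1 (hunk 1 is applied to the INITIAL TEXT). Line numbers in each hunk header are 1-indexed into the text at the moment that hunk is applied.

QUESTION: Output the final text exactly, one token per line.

Hunk 1: at line 4 remove [ynulw,pxsn,qlnmz] add [rjudz] -> 10 lines: lkh bayy evsn vpqrm rjudz yzqn ffkxn gjv tnctt dxmf
Hunk 2: at line 4 remove [yzqn] add [rpiik] -> 10 lines: lkh bayy evsn vpqrm rjudz rpiik ffkxn gjv tnctt dxmf
Hunk 3: at line 2 remove [evsn,vpqrm,rjudz] add [ofl,dxeqe] -> 9 lines: lkh bayy ofl dxeqe rpiik ffkxn gjv tnctt dxmf
Hunk 4: at line 6 remove [gjv,tnctt] add [thzy] -> 8 lines: lkh bayy ofl dxeqe rpiik ffkxn thzy dxmf
Hunk 5: at line 5 remove [ffkxn,thzy] add [wov] -> 7 lines: lkh bayy ofl dxeqe rpiik wov dxmf
Hunk 6: at line 2 remove [dxeqe] add [kngii,len,hmv] -> 9 lines: lkh bayy ofl kngii len hmv rpiik wov dxmf
Hunk 7: at line 4 remove [len,hmv,rpiik] add [oyxer,owq] -> 8 lines: lkh bayy ofl kngii oyxer owq wov dxmf

Answer: lkh
bayy
ofl
kngii
oyxer
owq
wov
dxmf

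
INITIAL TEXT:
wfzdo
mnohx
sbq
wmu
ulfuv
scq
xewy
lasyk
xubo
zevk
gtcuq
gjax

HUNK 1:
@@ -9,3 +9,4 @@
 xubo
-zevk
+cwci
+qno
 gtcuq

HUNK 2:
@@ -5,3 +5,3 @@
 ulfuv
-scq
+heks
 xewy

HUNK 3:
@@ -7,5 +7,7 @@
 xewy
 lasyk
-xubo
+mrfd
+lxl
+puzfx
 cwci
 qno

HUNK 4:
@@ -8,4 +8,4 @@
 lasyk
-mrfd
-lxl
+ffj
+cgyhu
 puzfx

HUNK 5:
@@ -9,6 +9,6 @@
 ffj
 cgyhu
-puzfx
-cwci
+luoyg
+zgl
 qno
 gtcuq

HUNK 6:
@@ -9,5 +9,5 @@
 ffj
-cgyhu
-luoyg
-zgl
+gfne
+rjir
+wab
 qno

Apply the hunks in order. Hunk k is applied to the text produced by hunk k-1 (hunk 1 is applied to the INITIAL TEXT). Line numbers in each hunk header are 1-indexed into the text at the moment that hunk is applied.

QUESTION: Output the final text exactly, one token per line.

Hunk 1: at line 9 remove [zevk] add [cwci,qno] -> 13 lines: wfzdo mnohx sbq wmu ulfuv scq xewy lasyk xubo cwci qno gtcuq gjax
Hunk 2: at line 5 remove [scq] add [heks] -> 13 lines: wfzdo mnohx sbq wmu ulfuv heks xewy lasyk xubo cwci qno gtcuq gjax
Hunk 3: at line 7 remove [xubo] add [mrfd,lxl,puzfx] -> 15 lines: wfzdo mnohx sbq wmu ulfuv heks xewy lasyk mrfd lxl puzfx cwci qno gtcuq gjax
Hunk 4: at line 8 remove [mrfd,lxl] add [ffj,cgyhu] -> 15 lines: wfzdo mnohx sbq wmu ulfuv heks xewy lasyk ffj cgyhu puzfx cwci qno gtcuq gjax
Hunk 5: at line 9 remove [puzfx,cwci] add [luoyg,zgl] -> 15 lines: wfzdo mnohx sbq wmu ulfuv heks xewy lasyk ffj cgyhu luoyg zgl qno gtcuq gjax
Hunk 6: at line 9 remove [cgyhu,luoyg,zgl] add [gfne,rjir,wab] -> 15 lines: wfzdo mnohx sbq wmu ulfuv heks xewy lasyk ffj gfne rjir wab qno gtcuq gjax

Answer: wfzdo
mnohx
sbq
wmu
ulfuv
heks
xewy
lasyk
ffj
gfne
rjir
wab
qno
gtcuq
gjax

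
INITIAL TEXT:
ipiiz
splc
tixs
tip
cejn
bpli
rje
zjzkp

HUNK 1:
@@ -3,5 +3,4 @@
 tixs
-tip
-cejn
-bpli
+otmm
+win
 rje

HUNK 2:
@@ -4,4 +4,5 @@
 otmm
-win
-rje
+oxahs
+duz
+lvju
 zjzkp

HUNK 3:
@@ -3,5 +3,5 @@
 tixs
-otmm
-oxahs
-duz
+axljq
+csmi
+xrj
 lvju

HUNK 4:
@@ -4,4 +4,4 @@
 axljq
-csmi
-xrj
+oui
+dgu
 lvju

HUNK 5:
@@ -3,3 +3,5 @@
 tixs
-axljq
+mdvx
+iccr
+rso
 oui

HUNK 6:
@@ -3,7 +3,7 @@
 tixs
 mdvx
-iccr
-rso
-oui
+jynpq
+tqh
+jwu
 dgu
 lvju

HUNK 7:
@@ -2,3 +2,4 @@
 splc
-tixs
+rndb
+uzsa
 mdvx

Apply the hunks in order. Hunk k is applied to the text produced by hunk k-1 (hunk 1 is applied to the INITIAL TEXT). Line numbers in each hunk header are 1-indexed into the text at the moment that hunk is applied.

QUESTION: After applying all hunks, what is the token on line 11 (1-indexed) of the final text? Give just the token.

Answer: zjzkp

Derivation:
Hunk 1: at line 3 remove [tip,cejn,bpli] add [otmm,win] -> 7 lines: ipiiz splc tixs otmm win rje zjzkp
Hunk 2: at line 4 remove [win,rje] add [oxahs,duz,lvju] -> 8 lines: ipiiz splc tixs otmm oxahs duz lvju zjzkp
Hunk 3: at line 3 remove [otmm,oxahs,duz] add [axljq,csmi,xrj] -> 8 lines: ipiiz splc tixs axljq csmi xrj lvju zjzkp
Hunk 4: at line 4 remove [csmi,xrj] add [oui,dgu] -> 8 lines: ipiiz splc tixs axljq oui dgu lvju zjzkp
Hunk 5: at line 3 remove [axljq] add [mdvx,iccr,rso] -> 10 lines: ipiiz splc tixs mdvx iccr rso oui dgu lvju zjzkp
Hunk 6: at line 3 remove [iccr,rso,oui] add [jynpq,tqh,jwu] -> 10 lines: ipiiz splc tixs mdvx jynpq tqh jwu dgu lvju zjzkp
Hunk 7: at line 2 remove [tixs] add [rndb,uzsa] -> 11 lines: ipiiz splc rndb uzsa mdvx jynpq tqh jwu dgu lvju zjzkp
Final line 11: zjzkp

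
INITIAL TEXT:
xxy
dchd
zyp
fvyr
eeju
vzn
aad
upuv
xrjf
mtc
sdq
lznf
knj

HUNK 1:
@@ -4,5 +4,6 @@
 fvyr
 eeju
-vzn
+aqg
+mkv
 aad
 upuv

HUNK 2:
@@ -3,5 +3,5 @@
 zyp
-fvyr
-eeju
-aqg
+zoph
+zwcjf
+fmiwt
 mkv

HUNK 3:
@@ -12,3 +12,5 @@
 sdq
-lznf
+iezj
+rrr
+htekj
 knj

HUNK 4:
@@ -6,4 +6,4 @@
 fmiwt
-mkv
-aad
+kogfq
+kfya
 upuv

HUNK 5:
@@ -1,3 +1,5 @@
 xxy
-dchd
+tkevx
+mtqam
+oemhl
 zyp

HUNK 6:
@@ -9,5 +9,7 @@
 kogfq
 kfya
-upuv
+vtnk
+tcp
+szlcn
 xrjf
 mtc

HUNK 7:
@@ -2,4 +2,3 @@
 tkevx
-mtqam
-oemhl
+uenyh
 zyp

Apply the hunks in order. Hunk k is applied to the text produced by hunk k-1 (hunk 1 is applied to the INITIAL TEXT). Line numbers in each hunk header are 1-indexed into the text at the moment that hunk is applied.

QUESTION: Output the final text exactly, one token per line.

Hunk 1: at line 4 remove [vzn] add [aqg,mkv] -> 14 lines: xxy dchd zyp fvyr eeju aqg mkv aad upuv xrjf mtc sdq lznf knj
Hunk 2: at line 3 remove [fvyr,eeju,aqg] add [zoph,zwcjf,fmiwt] -> 14 lines: xxy dchd zyp zoph zwcjf fmiwt mkv aad upuv xrjf mtc sdq lznf knj
Hunk 3: at line 12 remove [lznf] add [iezj,rrr,htekj] -> 16 lines: xxy dchd zyp zoph zwcjf fmiwt mkv aad upuv xrjf mtc sdq iezj rrr htekj knj
Hunk 4: at line 6 remove [mkv,aad] add [kogfq,kfya] -> 16 lines: xxy dchd zyp zoph zwcjf fmiwt kogfq kfya upuv xrjf mtc sdq iezj rrr htekj knj
Hunk 5: at line 1 remove [dchd] add [tkevx,mtqam,oemhl] -> 18 lines: xxy tkevx mtqam oemhl zyp zoph zwcjf fmiwt kogfq kfya upuv xrjf mtc sdq iezj rrr htekj knj
Hunk 6: at line 9 remove [upuv] add [vtnk,tcp,szlcn] -> 20 lines: xxy tkevx mtqam oemhl zyp zoph zwcjf fmiwt kogfq kfya vtnk tcp szlcn xrjf mtc sdq iezj rrr htekj knj
Hunk 7: at line 2 remove [mtqam,oemhl] add [uenyh] -> 19 lines: xxy tkevx uenyh zyp zoph zwcjf fmiwt kogfq kfya vtnk tcp szlcn xrjf mtc sdq iezj rrr htekj knj

Answer: xxy
tkevx
uenyh
zyp
zoph
zwcjf
fmiwt
kogfq
kfya
vtnk
tcp
szlcn
xrjf
mtc
sdq
iezj
rrr
htekj
knj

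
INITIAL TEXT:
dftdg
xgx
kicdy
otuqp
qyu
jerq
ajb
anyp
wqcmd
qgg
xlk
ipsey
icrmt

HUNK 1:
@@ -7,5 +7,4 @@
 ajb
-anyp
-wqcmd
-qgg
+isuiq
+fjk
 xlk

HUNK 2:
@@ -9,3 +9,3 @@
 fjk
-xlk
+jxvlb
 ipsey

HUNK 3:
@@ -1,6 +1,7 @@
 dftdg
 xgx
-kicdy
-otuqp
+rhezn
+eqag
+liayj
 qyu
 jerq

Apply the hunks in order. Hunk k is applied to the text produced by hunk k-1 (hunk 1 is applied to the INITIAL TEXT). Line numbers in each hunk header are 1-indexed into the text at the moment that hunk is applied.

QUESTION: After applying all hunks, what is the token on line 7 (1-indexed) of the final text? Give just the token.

Hunk 1: at line 7 remove [anyp,wqcmd,qgg] add [isuiq,fjk] -> 12 lines: dftdg xgx kicdy otuqp qyu jerq ajb isuiq fjk xlk ipsey icrmt
Hunk 2: at line 9 remove [xlk] add [jxvlb] -> 12 lines: dftdg xgx kicdy otuqp qyu jerq ajb isuiq fjk jxvlb ipsey icrmt
Hunk 3: at line 1 remove [kicdy,otuqp] add [rhezn,eqag,liayj] -> 13 lines: dftdg xgx rhezn eqag liayj qyu jerq ajb isuiq fjk jxvlb ipsey icrmt
Final line 7: jerq

Answer: jerq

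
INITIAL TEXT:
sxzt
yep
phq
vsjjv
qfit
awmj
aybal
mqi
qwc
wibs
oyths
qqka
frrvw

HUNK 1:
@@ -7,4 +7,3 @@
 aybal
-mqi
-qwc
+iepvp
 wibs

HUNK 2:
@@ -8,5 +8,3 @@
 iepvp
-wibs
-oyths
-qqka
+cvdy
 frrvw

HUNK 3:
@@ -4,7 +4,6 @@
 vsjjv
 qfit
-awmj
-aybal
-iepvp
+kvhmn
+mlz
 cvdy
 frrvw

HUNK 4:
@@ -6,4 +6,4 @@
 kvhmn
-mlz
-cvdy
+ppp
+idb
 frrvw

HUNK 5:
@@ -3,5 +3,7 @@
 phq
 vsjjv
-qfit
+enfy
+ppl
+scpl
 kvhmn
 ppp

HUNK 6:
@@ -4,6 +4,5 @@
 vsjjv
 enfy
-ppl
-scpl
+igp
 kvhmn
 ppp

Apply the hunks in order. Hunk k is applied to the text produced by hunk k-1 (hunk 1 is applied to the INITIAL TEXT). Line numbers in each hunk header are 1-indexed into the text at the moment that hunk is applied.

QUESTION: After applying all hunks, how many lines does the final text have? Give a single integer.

Answer: 10

Derivation:
Hunk 1: at line 7 remove [mqi,qwc] add [iepvp] -> 12 lines: sxzt yep phq vsjjv qfit awmj aybal iepvp wibs oyths qqka frrvw
Hunk 2: at line 8 remove [wibs,oyths,qqka] add [cvdy] -> 10 lines: sxzt yep phq vsjjv qfit awmj aybal iepvp cvdy frrvw
Hunk 3: at line 4 remove [awmj,aybal,iepvp] add [kvhmn,mlz] -> 9 lines: sxzt yep phq vsjjv qfit kvhmn mlz cvdy frrvw
Hunk 4: at line 6 remove [mlz,cvdy] add [ppp,idb] -> 9 lines: sxzt yep phq vsjjv qfit kvhmn ppp idb frrvw
Hunk 5: at line 3 remove [qfit] add [enfy,ppl,scpl] -> 11 lines: sxzt yep phq vsjjv enfy ppl scpl kvhmn ppp idb frrvw
Hunk 6: at line 4 remove [ppl,scpl] add [igp] -> 10 lines: sxzt yep phq vsjjv enfy igp kvhmn ppp idb frrvw
Final line count: 10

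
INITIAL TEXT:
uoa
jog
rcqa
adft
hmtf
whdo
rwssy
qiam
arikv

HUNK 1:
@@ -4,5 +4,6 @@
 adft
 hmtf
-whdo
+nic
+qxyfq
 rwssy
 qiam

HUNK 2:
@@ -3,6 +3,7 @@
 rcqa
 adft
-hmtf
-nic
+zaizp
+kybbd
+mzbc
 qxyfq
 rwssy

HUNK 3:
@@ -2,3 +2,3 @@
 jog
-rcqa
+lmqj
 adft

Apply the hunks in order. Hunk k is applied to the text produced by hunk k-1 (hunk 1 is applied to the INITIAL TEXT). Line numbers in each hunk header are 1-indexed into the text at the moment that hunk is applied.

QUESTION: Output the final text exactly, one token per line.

Answer: uoa
jog
lmqj
adft
zaizp
kybbd
mzbc
qxyfq
rwssy
qiam
arikv

Derivation:
Hunk 1: at line 4 remove [whdo] add [nic,qxyfq] -> 10 lines: uoa jog rcqa adft hmtf nic qxyfq rwssy qiam arikv
Hunk 2: at line 3 remove [hmtf,nic] add [zaizp,kybbd,mzbc] -> 11 lines: uoa jog rcqa adft zaizp kybbd mzbc qxyfq rwssy qiam arikv
Hunk 3: at line 2 remove [rcqa] add [lmqj] -> 11 lines: uoa jog lmqj adft zaizp kybbd mzbc qxyfq rwssy qiam arikv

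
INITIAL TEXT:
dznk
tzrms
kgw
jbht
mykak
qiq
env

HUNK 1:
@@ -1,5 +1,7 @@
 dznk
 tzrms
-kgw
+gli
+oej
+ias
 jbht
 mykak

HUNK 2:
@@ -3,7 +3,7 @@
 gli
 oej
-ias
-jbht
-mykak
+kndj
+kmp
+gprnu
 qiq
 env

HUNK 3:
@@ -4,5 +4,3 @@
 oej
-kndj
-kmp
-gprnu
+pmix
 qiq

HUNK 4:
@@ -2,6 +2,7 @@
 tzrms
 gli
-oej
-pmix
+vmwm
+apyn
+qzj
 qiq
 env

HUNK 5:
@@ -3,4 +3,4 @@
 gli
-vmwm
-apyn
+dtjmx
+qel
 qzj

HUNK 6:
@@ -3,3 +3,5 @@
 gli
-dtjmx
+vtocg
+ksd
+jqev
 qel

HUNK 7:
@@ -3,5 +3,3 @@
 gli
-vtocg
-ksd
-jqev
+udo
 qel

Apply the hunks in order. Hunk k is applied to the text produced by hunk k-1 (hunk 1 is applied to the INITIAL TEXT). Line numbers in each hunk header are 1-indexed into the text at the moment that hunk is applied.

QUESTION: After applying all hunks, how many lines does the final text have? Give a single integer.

Answer: 8

Derivation:
Hunk 1: at line 1 remove [kgw] add [gli,oej,ias] -> 9 lines: dznk tzrms gli oej ias jbht mykak qiq env
Hunk 2: at line 3 remove [ias,jbht,mykak] add [kndj,kmp,gprnu] -> 9 lines: dznk tzrms gli oej kndj kmp gprnu qiq env
Hunk 3: at line 4 remove [kndj,kmp,gprnu] add [pmix] -> 7 lines: dznk tzrms gli oej pmix qiq env
Hunk 4: at line 2 remove [oej,pmix] add [vmwm,apyn,qzj] -> 8 lines: dznk tzrms gli vmwm apyn qzj qiq env
Hunk 5: at line 3 remove [vmwm,apyn] add [dtjmx,qel] -> 8 lines: dznk tzrms gli dtjmx qel qzj qiq env
Hunk 6: at line 3 remove [dtjmx] add [vtocg,ksd,jqev] -> 10 lines: dznk tzrms gli vtocg ksd jqev qel qzj qiq env
Hunk 7: at line 3 remove [vtocg,ksd,jqev] add [udo] -> 8 lines: dznk tzrms gli udo qel qzj qiq env
Final line count: 8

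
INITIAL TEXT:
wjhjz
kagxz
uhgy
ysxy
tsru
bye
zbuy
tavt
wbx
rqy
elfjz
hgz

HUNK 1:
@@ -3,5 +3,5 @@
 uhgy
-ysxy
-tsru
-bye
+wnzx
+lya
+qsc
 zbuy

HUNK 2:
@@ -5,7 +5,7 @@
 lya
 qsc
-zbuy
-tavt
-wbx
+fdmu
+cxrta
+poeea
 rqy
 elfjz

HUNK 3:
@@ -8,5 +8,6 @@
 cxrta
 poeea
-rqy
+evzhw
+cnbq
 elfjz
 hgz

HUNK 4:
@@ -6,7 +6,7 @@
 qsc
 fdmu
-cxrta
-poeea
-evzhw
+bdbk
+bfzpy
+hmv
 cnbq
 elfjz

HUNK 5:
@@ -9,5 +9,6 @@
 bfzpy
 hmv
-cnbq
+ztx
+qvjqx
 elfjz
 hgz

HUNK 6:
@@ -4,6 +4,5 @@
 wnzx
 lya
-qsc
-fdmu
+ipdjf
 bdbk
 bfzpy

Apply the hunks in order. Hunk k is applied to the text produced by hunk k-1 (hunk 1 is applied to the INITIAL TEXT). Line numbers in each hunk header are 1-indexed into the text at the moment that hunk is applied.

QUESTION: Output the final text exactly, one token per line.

Hunk 1: at line 3 remove [ysxy,tsru,bye] add [wnzx,lya,qsc] -> 12 lines: wjhjz kagxz uhgy wnzx lya qsc zbuy tavt wbx rqy elfjz hgz
Hunk 2: at line 5 remove [zbuy,tavt,wbx] add [fdmu,cxrta,poeea] -> 12 lines: wjhjz kagxz uhgy wnzx lya qsc fdmu cxrta poeea rqy elfjz hgz
Hunk 3: at line 8 remove [rqy] add [evzhw,cnbq] -> 13 lines: wjhjz kagxz uhgy wnzx lya qsc fdmu cxrta poeea evzhw cnbq elfjz hgz
Hunk 4: at line 6 remove [cxrta,poeea,evzhw] add [bdbk,bfzpy,hmv] -> 13 lines: wjhjz kagxz uhgy wnzx lya qsc fdmu bdbk bfzpy hmv cnbq elfjz hgz
Hunk 5: at line 9 remove [cnbq] add [ztx,qvjqx] -> 14 lines: wjhjz kagxz uhgy wnzx lya qsc fdmu bdbk bfzpy hmv ztx qvjqx elfjz hgz
Hunk 6: at line 4 remove [qsc,fdmu] add [ipdjf] -> 13 lines: wjhjz kagxz uhgy wnzx lya ipdjf bdbk bfzpy hmv ztx qvjqx elfjz hgz

Answer: wjhjz
kagxz
uhgy
wnzx
lya
ipdjf
bdbk
bfzpy
hmv
ztx
qvjqx
elfjz
hgz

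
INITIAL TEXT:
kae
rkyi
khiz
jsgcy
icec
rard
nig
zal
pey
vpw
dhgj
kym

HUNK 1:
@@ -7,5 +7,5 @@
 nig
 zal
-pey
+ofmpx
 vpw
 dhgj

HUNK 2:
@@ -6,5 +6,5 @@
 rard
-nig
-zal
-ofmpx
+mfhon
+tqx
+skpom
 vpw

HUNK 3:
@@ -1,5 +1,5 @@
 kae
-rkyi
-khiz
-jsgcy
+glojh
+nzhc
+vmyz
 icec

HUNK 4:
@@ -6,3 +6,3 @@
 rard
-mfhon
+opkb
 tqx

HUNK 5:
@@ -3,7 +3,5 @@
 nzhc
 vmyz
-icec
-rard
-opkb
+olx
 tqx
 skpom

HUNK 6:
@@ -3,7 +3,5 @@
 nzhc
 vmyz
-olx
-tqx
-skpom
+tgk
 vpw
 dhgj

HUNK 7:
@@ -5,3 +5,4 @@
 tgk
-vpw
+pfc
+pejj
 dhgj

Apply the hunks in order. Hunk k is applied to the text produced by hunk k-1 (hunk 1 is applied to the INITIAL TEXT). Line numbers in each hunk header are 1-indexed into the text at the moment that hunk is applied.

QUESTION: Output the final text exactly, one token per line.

Answer: kae
glojh
nzhc
vmyz
tgk
pfc
pejj
dhgj
kym

Derivation:
Hunk 1: at line 7 remove [pey] add [ofmpx] -> 12 lines: kae rkyi khiz jsgcy icec rard nig zal ofmpx vpw dhgj kym
Hunk 2: at line 6 remove [nig,zal,ofmpx] add [mfhon,tqx,skpom] -> 12 lines: kae rkyi khiz jsgcy icec rard mfhon tqx skpom vpw dhgj kym
Hunk 3: at line 1 remove [rkyi,khiz,jsgcy] add [glojh,nzhc,vmyz] -> 12 lines: kae glojh nzhc vmyz icec rard mfhon tqx skpom vpw dhgj kym
Hunk 4: at line 6 remove [mfhon] add [opkb] -> 12 lines: kae glojh nzhc vmyz icec rard opkb tqx skpom vpw dhgj kym
Hunk 5: at line 3 remove [icec,rard,opkb] add [olx] -> 10 lines: kae glojh nzhc vmyz olx tqx skpom vpw dhgj kym
Hunk 6: at line 3 remove [olx,tqx,skpom] add [tgk] -> 8 lines: kae glojh nzhc vmyz tgk vpw dhgj kym
Hunk 7: at line 5 remove [vpw] add [pfc,pejj] -> 9 lines: kae glojh nzhc vmyz tgk pfc pejj dhgj kym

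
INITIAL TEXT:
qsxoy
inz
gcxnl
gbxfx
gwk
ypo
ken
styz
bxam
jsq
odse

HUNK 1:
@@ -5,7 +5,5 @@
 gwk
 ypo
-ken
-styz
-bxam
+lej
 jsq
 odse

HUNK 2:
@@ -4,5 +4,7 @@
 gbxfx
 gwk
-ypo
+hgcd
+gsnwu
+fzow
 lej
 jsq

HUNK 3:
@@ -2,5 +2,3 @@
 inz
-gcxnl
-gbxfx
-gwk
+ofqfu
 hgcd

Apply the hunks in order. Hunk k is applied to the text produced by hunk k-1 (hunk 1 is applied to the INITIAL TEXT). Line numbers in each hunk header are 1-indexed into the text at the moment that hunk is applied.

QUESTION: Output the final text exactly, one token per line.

Answer: qsxoy
inz
ofqfu
hgcd
gsnwu
fzow
lej
jsq
odse

Derivation:
Hunk 1: at line 5 remove [ken,styz,bxam] add [lej] -> 9 lines: qsxoy inz gcxnl gbxfx gwk ypo lej jsq odse
Hunk 2: at line 4 remove [ypo] add [hgcd,gsnwu,fzow] -> 11 lines: qsxoy inz gcxnl gbxfx gwk hgcd gsnwu fzow lej jsq odse
Hunk 3: at line 2 remove [gcxnl,gbxfx,gwk] add [ofqfu] -> 9 lines: qsxoy inz ofqfu hgcd gsnwu fzow lej jsq odse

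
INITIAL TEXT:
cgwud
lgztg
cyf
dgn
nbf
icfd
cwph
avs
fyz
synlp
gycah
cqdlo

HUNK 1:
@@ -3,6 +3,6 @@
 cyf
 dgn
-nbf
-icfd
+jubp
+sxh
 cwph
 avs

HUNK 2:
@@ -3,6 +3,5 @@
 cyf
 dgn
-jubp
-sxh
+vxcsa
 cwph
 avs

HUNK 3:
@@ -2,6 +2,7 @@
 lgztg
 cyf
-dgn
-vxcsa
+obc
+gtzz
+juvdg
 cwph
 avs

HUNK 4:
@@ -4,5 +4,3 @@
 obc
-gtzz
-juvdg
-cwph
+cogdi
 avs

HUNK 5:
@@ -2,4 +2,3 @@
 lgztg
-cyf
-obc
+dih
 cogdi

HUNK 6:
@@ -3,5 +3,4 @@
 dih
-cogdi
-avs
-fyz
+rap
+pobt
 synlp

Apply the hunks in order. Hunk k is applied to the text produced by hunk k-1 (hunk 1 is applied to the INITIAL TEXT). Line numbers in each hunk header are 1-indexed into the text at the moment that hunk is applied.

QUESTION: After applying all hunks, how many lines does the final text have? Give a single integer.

Answer: 8

Derivation:
Hunk 1: at line 3 remove [nbf,icfd] add [jubp,sxh] -> 12 lines: cgwud lgztg cyf dgn jubp sxh cwph avs fyz synlp gycah cqdlo
Hunk 2: at line 3 remove [jubp,sxh] add [vxcsa] -> 11 lines: cgwud lgztg cyf dgn vxcsa cwph avs fyz synlp gycah cqdlo
Hunk 3: at line 2 remove [dgn,vxcsa] add [obc,gtzz,juvdg] -> 12 lines: cgwud lgztg cyf obc gtzz juvdg cwph avs fyz synlp gycah cqdlo
Hunk 4: at line 4 remove [gtzz,juvdg,cwph] add [cogdi] -> 10 lines: cgwud lgztg cyf obc cogdi avs fyz synlp gycah cqdlo
Hunk 5: at line 2 remove [cyf,obc] add [dih] -> 9 lines: cgwud lgztg dih cogdi avs fyz synlp gycah cqdlo
Hunk 6: at line 3 remove [cogdi,avs,fyz] add [rap,pobt] -> 8 lines: cgwud lgztg dih rap pobt synlp gycah cqdlo
Final line count: 8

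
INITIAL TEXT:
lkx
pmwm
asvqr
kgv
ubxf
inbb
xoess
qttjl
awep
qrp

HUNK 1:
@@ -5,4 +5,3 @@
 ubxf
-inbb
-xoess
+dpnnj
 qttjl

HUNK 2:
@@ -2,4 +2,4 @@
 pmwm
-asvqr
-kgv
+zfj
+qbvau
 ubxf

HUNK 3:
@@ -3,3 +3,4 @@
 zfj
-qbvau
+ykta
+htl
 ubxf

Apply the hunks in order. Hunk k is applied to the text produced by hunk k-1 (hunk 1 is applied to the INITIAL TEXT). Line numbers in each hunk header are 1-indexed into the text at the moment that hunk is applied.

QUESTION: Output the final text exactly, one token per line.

Answer: lkx
pmwm
zfj
ykta
htl
ubxf
dpnnj
qttjl
awep
qrp

Derivation:
Hunk 1: at line 5 remove [inbb,xoess] add [dpnnj] -> 9 lines: lkx pmwm asvqr kgv ubxf dpnnj qttjl awep qrp
Hunk 2: at line 2 remove [asvqr,kgv] add [zfj,qbvau] -> 9 lines: lkx pmwm zfj qbvau ubxf dpnnj qttjl awep qrp
Hunk 3: at line 3 remove [qbvau] add [ykta,htl] -> 10 lines: lkx pmwm zfj ykta htl ubxf dpnnj qttjl awep qrp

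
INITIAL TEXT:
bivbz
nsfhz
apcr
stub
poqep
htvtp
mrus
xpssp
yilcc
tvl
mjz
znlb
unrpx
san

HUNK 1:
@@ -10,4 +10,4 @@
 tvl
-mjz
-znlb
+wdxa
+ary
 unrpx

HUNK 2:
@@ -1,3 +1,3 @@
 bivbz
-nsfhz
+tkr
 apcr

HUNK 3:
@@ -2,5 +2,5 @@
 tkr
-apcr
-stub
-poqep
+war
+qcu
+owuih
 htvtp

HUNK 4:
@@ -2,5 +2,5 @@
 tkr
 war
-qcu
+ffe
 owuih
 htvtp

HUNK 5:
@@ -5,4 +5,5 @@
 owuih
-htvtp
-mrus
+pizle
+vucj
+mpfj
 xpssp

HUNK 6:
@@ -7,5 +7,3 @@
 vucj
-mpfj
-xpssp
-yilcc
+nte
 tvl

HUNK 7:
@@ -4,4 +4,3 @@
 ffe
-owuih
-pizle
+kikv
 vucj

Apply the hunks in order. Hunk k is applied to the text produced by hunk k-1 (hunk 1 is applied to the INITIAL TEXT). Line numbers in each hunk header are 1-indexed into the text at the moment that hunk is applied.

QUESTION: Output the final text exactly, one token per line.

Hunk 1: at line 10 remove [mjz,znlb] add [wdxa,ary] -> 14 lines: bivbz nsfhz apcr stub poqep htvtp mrus xpssp yilcc tvl wdxa ary unrpx san
Hunk 2: at line 1 remove [nsfhz] add [tkr] -> 14 lines: bivbz tkr apcr stub poqep htvtp mrus xpssp yilcc tvl wdxa ary unrpx san
Hunk 3: at line 2 remove [apcr,stub,poqep] add [war,qcu,owuih] -> 14 lines: bivbz tkr war qcu owuih htvtp mrus xpssp yilcc tvl wdxa ary unrpx san
Hunk 4: at line 2 remove [qcu] add [ffe] -> 14 lines: bivbz tkr war ffe owuih htvtp mrus xpssp yilcc tvl wdxa ary unrpx san
Hunk 5: at line 5 remove [htvtp,mrus] add [pizle,vucj,mpfj] -> 15 lines: bivbz tkr war ffe owuih pizle vucj mpfj xpssp yilcc tvl wdxa ary unrpx san
Hunk 6: at line 7 remove [mpfj,xpssp,yilcc] add [nte] -> 13 lines: bivbz tkr war ffe owuih pizle vucj nte tvl wdxa ary unrpx san
Hunk 7: at line 4 remove [owuih,pizle] add [kikv] -> 12 lines: bivbz tkr war ffe kikv vucj nte tvl wdxa ary unrpx san

Answer: bivbz
tkr
war
ffe
kikv
vucj
nte
tvl
wdxa
ary
unrpx
san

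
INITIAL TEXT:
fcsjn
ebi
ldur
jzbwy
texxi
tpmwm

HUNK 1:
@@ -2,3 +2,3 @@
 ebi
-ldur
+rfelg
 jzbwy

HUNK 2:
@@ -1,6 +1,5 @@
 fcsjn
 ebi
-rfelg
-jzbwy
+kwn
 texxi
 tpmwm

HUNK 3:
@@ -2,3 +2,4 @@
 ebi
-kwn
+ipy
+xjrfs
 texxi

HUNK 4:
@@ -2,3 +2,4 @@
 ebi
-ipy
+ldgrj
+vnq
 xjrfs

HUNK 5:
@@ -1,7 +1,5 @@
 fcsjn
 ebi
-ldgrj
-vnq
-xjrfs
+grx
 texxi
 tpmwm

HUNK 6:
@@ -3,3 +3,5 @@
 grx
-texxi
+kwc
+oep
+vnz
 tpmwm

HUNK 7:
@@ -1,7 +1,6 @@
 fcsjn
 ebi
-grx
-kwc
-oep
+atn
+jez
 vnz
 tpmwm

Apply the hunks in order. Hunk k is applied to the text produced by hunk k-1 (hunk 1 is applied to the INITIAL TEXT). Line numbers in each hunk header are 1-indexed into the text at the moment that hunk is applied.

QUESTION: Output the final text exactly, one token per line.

Answer: fcsjn
ebi
atn
jez
vnz
tpmwm

Derivation:
Hunk 1: at line 2 remove [ldur] add [rfelg] -> 6 lines: fcsjn ebi rfelg jzbwy texxi tpmwm
Hunk 2: at line 1 remove [rfelg,jzbwy] add [kwn] -> 5 lines: fcsjn ebi kwn texxi tpmwm
Hunk 3: at line 2 remove [kwn] add [ipy,xjrfs] -> 6 lines: fcsjn ebi ipy xjrfs texxi tpmwm
Hunk 4: at line 2 remove [ipy] add [ldgrj,vnq] -> 7 lines: fcsjn ebi ldgrj vnq xjrfs texxi tpmwm
Hunk 5: at line 1 remove [ldgrj,vnq,xjrfs] add [grx] -> 5 lines: fcsjn ebi grx texxi tpmwm
Hunk 6: at line 3 remove [texxi] add [kwc,oep,vnz] -> 7 lines: fcsjn ebi grx kwc oep vnz tpmwm
Hunk 7: at line 1 remove [grx,kwc,oep] add [atn,jez] -> 6 lines: fcsjn ebi atn jez vnz tpmwm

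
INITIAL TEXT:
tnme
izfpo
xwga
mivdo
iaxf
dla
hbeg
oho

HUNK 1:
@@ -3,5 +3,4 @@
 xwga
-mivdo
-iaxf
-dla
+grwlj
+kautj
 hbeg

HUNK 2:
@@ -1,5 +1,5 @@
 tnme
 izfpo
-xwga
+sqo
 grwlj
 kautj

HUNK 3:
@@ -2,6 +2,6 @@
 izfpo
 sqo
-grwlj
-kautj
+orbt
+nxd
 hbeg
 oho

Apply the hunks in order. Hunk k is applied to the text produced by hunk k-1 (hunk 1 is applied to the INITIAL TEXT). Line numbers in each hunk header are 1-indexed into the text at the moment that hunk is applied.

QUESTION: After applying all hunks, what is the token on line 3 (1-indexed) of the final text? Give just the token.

Hunk 1: at line 3 remove [mivdo,iaxf,dla] add [grwlj,kautj] -> 7 lines: tnme izfpo xwga grwlj kautj hbeg oho
Hunk 2: at line 1 remove [xwga] add [sqo] -> 7 lines: tnme izfpo sqo grwlj kautj hbeg oho
Hunk 3: at line 2 remove [grwlj,kautj] add [orbt,nxd] -> 7 lines: tnme izfpo sqo orbt nxd hbeg oho
Final line 3: sqo

Answer: sqo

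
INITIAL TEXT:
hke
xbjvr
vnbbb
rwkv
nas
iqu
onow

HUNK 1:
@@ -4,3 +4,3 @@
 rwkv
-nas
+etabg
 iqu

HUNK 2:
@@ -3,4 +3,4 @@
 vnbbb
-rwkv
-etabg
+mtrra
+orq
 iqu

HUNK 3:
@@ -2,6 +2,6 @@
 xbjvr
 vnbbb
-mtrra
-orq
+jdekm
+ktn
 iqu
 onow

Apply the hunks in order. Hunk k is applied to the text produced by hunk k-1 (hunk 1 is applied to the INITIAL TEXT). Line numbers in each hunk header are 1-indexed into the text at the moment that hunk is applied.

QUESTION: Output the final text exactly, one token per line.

Hunk 1: at line 4 remove [nas] add [etabg] -> 7 lines: hke xbjvr vnbbb rwkv etabg iqu onow
Hunk 2: at line 3 remove [rwkv,etabg] add [mtrra,orq] -> 7 lines: hke xbjvr vnbbb mtrra orq iqu onow
Hunk 3: at line 2 remove [mtrra,orq] add [jdekm,ktn] -> 7 lines: hke xbjvr vnbbb jdekm ktn iqu onow

Answer: hke
xbjvr
vnbbb
jdekm
ktn
iqu
onow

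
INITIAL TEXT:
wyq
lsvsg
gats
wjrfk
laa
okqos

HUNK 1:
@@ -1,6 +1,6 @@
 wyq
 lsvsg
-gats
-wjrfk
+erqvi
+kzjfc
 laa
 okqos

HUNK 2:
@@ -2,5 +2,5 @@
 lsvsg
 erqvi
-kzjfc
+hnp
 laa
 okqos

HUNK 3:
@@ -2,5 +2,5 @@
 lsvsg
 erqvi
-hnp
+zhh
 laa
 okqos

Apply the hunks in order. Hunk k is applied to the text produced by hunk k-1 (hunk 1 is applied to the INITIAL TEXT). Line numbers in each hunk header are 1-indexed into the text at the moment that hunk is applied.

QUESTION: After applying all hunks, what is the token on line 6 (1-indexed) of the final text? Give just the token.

Hunk 1: at line 1 remove [gats,wjrfk] add [erqvi,kzjfc] -> 6 lines: wyq lsvsg erqvi kzjfc laa okqos
Hunk 2: at line 2 remove [kzjfc] add [hnp] -> 6 lines: wyq lsvsg erqvi hnp laa okqos
Hunk 3: at line 2 remove [hnp] add [zhh] -> 6 lines: wyq lsvsg erqvi zhh laa okqos
Final line 6: okqos

Answer: okqos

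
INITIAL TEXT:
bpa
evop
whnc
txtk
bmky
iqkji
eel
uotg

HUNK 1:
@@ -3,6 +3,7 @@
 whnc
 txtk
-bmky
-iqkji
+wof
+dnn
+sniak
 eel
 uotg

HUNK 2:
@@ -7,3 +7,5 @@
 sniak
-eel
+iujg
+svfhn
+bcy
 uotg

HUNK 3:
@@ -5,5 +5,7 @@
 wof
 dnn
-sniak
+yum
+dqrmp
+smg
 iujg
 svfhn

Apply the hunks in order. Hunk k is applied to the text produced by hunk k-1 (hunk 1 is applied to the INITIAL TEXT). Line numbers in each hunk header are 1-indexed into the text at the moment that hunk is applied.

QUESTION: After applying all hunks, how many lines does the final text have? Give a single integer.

Answer: 13

Derivation:
Hunk 1: at line 3 remove [bmky,iqkji] add [wof,dnn,sniak] -> 9 lines: bpa evop whnc txtk wof dnn sniak eel uotg
Hunk 2: at line 7 remove [eel] add [iujg,svfhn,bcy] -> 11 lines: bpa evop whnc txtk wof dnn sniak iujg svfhn bcy uotg
Hunk 3: at line 5 remove [sniak] add [yum,dqrmp,smg] -> 13 lines: bpa evop whnc txtk wof dnn yum dqrmp smg iujg svfhn bcy uotg
Final line count: 13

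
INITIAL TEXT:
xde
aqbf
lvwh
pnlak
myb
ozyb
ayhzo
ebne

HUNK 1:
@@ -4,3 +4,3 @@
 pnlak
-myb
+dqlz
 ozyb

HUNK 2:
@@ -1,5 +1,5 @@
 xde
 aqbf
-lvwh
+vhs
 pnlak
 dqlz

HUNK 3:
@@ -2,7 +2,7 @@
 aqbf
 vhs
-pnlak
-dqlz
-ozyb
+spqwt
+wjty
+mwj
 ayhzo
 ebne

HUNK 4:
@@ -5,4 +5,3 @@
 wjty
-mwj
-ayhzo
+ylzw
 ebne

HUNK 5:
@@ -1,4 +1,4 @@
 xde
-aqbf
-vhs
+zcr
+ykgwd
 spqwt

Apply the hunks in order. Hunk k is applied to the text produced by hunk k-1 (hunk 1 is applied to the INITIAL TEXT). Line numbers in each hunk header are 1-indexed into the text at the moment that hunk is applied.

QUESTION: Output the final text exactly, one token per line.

Answer: xde
zcr
ykgwd
spqwt
wjty
ylzw
ebne

Derivation:
Hunk 1: at line 4 remove [myb] add [dqlz] -> 8 lines: xde aqbf lvwh pnlak dqlz ozyb ayhzo ebne
Hunk 2: at line 1 remove [lvwh] add [vhs] -> 8 lines: xde aqbf vhs pnlak dqlz ozyb ayhzo ebne
Hunk 3: at line 2 remove [pnlak,dqlz,ozyb] add [spqwt,wjty,mwj] -> 8 lines: xde aqbf vhs spqwt wjty mwj ayhzo ebne
Hunk 4: at line 5 remove [mwj,ayhzo] add [ylzw] -> 7 lines: xde aqbf vhs spqwt wjty ylzw ebne
Hunk 5: at line 1 remove [aqbf,vhs] add [zcr,ykgwd] -> 7 lines: xde zcr ykgwd spqwt wjty ylzw ebne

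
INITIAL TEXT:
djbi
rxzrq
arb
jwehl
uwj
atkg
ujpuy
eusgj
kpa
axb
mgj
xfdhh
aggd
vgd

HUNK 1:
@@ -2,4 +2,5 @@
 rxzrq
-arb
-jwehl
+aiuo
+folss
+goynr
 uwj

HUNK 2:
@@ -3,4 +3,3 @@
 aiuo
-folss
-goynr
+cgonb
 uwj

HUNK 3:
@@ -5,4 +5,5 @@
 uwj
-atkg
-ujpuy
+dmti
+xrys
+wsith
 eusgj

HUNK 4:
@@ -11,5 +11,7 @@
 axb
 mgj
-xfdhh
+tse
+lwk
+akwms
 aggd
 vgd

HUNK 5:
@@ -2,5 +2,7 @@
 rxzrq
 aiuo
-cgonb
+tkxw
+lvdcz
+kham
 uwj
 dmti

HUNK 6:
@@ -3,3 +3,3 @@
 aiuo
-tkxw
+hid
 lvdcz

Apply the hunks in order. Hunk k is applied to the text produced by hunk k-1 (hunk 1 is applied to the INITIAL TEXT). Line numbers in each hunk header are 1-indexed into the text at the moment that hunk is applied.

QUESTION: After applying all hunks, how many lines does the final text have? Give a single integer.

Hunk 1: at line 2 remove [arb,jwehl] add [aiuo,folss,goynr] -> 15 lines: djbi rxzrq aiuo folss goynr uwj atkg ujpuy eusgj kpa axb mgj xfdhh aggd vgd
Hunk 2: at line 3 remove [folss,goynr] add [cgonb] -> 14 lines: djbi rxzrq aiuo cgonb uwj atkg ujpuy eusgj kpa axb mgj xfdhh aggd vgd
Hunk 3: at line 5 remove [atkg,ujpuy] add [dmti,xrys,wsith] -> 15 lines: djbi rxzrq aiuo cgonb uwj dmti xrys wsith eusgj kpa axb mgj xfdhh aggd vgd
Hunk 4: at line 11 remove [xfdhh] add [tse,lwk,akwms] -> 17 lines: djbi rxzrq aiuo cgonb uwj dmti xrys wsith eusgj kpa axb mgj tse lwk akwms aggd vgd
Hunk 5: at line 2 remove [cgonb] add [tkxw,lvdcz,kham] -> 19 lines: djbi rxzrq aiuo tkxw lvdcz kham uwj dmti xrys wsith eusgj kpa axb mgj tse lwk akwms aggd vgd
Hunk 6: at line 3 remove [tkxw] add [hid] -> 19 lines: djbi rxzrq aiuo hid lvdcz kham uwj dmti xrys wsith eusgj kpa axb mgj tse lwk akwms aggd vgd
Final line count: 19

Answer: 19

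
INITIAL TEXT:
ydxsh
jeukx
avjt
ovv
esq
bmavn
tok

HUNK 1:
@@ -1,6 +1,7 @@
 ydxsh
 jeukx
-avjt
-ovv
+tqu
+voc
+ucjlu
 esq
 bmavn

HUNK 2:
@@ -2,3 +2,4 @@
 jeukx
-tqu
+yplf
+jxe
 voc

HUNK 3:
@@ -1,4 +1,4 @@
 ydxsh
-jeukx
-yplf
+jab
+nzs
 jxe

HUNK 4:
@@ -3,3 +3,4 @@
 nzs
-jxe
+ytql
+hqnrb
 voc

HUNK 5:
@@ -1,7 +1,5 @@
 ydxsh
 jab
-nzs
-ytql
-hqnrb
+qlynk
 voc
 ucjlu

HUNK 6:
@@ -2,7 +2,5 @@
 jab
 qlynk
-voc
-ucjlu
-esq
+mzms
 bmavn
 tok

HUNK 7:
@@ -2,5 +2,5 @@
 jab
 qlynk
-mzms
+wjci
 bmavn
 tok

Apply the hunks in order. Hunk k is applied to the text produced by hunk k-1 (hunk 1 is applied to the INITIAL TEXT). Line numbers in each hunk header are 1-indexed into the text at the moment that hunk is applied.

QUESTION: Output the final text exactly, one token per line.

Hunk 1: at line 1 remove [avjt,ovv] add [tqu,voc,ucjlu] -> 8 lines: ydxsh jeukx tqu voc ucjlu esq bmavn tok
Hunk 2: at line 2 remove [tqu] add [yplf,jxe] -> 9 lines: ydxsh jeukx yplf jxe voc ucjlu esq bmavn tok
Hunk 3: at line 1 remove [jeukx,yplf] add [jab,nzs] -> 9 lines: ydxsh jab nzs jxe voc ucjlu esq bmavn tok
Hunk 4: at line 3 remove [jxe] add [ytql,hqnrb] -> 10 lines: ydxsh jab nzs ytql hqnrb voc ucjlu esq bmavn tok
Hunk 5: at line 1 remove [nzs,ytql,hqnrb] add [qlynk] -> 8 lines: ydxsh jab qlynk voc ucjlu esq bmavn tok
Hunk 6: at line 2 remove [voc,ucjlu,esq] add [mzms] -> 6 lines: ydxsh jab qlynk mzms bmavn tok
Hunk 7: at line 2 remove [mzms] add [wjci] -> 6 lines: ydxsh jab qlynk wjci bmavn tok

Answer: ydxsh
jab
qlynk
wjci
bmavn
tok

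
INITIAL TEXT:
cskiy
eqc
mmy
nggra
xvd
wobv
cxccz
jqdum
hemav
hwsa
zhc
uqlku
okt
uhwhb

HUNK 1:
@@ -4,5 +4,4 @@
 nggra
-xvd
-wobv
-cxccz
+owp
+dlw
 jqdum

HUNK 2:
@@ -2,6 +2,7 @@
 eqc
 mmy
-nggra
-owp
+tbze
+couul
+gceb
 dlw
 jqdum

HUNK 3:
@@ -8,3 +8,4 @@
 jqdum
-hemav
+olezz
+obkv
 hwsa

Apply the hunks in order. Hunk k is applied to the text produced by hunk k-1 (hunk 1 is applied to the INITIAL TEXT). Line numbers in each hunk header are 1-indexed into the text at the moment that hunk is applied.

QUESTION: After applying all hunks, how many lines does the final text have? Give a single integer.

Answer: 15

Derivation:
Hunk 1: at line 4 remove [xvd,wobv,cxccz] add [owp,dlw] -> 13 lines: cskiy eqc mmy nggra owp dlw jqdum hemav hwsa zhc uqlku okt uhwhb
Hunk 2: at line 2 remove [nggra,owp] add [tbze,couul,gceb] -> 14 lines: cskiy eqc mmy tbze couul gceb dlw jqdum hemav hwsa zhc uqlku okt uhwhb
Hunk 3: at line 8 remove [hemav] add [olezz,obkv] -> 15 lines: cskiy eqc mmy tbze couul gceb dlw jqdum olezz obkv hwsa zhc uqlku okt uhwhb
Final line count: 15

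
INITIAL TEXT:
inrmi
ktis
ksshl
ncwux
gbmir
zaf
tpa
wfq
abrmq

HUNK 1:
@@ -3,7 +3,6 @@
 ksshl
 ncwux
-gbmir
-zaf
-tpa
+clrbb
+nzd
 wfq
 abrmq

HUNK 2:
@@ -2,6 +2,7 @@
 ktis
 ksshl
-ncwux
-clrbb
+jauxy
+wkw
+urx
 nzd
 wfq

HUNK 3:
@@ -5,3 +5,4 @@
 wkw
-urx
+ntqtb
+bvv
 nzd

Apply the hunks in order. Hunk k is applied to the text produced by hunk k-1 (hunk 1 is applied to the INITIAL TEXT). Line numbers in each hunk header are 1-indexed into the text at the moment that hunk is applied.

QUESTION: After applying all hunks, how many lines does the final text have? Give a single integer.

Hunk 1: at line 3 remove [gbmir,zaf,tpa] add [clrbb,nzd] -> 8 lines: inrmi ktis ksshl ncwux clrbb nzd wfq abrmq
Hunk 2: at line 2 remove [ncwux,clrbb] add [jauxy,wkw,urx] -> 9 lines: inrmi ktis ksshl jauxy wkw urx nzd wfq abrmq
Hunk 3: at line 5 remove [urx] add [ntqtb,bvv] -> 10 lines: inrmi ktis ksshl jauxy wkw ntqtb bvv nzd wfq abrmq
Final line count: 10

Answer: 10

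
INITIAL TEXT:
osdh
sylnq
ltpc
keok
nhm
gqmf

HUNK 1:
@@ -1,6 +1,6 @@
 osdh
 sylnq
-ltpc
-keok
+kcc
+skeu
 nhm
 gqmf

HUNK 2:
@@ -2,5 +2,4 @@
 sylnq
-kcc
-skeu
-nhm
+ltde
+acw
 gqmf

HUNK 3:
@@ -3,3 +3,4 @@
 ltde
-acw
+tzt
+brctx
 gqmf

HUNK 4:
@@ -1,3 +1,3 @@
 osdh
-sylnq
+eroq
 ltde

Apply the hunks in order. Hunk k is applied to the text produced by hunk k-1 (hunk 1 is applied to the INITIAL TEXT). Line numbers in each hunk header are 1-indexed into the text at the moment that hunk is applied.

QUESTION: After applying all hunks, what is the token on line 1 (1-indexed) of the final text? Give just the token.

Answer: osdh

Derivation:
Hunk 1: at line 1 remove [ltpc,keok] add [kcc,skeu] -> 6 lines: osdh sylnq kcc skeu nhm gqmf
Hunk 2: at line 2 remove [kcc,skeu,nhm] add [ltde,acw] -> 5 lines: osdh sylnq ltde acw gqmf
Hunk 3: at line 3 remove [acw] add [tzt,brctx] -> 6 lines: osdh sylnq ltde tzt brctx gqmf
Hunk 4: at line 1 remove [sylnq] add [eroq] -> 6 lines: osdh eroq ltde tzt brctx gqmf
Final line 1: osdh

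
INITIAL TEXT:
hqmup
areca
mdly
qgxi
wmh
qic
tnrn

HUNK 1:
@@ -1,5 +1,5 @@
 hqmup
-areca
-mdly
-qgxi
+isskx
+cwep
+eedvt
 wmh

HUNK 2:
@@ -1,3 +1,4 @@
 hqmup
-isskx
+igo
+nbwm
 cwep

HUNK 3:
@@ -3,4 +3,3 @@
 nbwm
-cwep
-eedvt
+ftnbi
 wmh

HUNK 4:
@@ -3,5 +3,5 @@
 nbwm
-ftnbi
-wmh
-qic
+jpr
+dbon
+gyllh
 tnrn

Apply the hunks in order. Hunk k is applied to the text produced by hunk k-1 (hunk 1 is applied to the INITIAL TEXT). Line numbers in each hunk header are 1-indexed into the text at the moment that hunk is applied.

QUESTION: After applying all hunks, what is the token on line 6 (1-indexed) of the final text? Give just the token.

Answer: gyllh

Derivation:
Hunk 1: at line 1 remove [areca,mdly,qgxi] add [isskx,cwep,eedvt] -> 7 lines: hqmup isskx cwep eedvt wmh qic tnrn
Hunk 2: at line 1 remove [isskx] add [igo,nbwm] -> 8 lines: hqmup igo nbwm cwep eedvt wmh qic tnrn
Hunk 3: at line 3 remove [cwep,eedvt] add [ftnbi] -> 7 lines: hqmup igo nbwm ftnbi wmh qic tnrn
Hunk 4: at line 3 remove [ftnbi,wmh,qic] add [jpr,dbon,gyllh] -> 7 lines: hqmup igo nbwm jpr dbon gyllh tnrn
Final line 6: gyllh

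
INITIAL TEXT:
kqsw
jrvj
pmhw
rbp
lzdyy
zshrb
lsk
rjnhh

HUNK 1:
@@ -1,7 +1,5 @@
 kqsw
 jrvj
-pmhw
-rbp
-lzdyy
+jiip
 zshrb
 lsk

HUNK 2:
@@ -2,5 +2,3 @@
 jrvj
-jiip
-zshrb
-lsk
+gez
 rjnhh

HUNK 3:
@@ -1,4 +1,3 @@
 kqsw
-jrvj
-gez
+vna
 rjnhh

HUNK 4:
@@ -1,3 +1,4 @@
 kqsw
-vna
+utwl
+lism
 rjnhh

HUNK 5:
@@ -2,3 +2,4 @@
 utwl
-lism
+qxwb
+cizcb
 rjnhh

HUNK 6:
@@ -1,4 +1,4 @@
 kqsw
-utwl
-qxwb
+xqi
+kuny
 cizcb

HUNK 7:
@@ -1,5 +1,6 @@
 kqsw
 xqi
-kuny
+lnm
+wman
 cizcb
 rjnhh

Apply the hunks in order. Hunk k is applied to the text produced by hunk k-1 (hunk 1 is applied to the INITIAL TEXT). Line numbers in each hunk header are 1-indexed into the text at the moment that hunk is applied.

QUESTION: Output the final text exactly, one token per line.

Answer: kqsw
xqi
lnm
wman
cizcb
rjnhh

Derivation:
Hunk 1: at line 1 remove [pmhw,rbp,lzdyy] add [jiip] -> 6 lines: kqsw jrvj jiip zshrb lsk rjnhh
Hunk 2: at line 2 remove [jiip,zshrb,lsk] add [gez] -> 4 lines: kqsw jrvj gez rjnhh
Hunk 3: at line 1 remove [jrvj,gez] add [vna] -> 3 lines: kqsw vna rjnhh
Hunk 4: at line 1 remove [vna] add [utwl,lism] -> 4 lines: kqsw utwl lism rjnhh
Hunk 5: at line 2 remove [lism] add [qxwb,cizcb] -> 5 lines: kqsw utwl qxwb cizcb rjnhh
Hunk 6: at line 1 remove [utwl,qxwb] add [xqi,kuny] -> 5 lines: kqsw xqi kuny cizcb rjnhh
Hunk 7: at line 1 remove [kuny] add [lnm,wman] -> 6 lines: kqsw xqi lnm wman cizcb rjnhh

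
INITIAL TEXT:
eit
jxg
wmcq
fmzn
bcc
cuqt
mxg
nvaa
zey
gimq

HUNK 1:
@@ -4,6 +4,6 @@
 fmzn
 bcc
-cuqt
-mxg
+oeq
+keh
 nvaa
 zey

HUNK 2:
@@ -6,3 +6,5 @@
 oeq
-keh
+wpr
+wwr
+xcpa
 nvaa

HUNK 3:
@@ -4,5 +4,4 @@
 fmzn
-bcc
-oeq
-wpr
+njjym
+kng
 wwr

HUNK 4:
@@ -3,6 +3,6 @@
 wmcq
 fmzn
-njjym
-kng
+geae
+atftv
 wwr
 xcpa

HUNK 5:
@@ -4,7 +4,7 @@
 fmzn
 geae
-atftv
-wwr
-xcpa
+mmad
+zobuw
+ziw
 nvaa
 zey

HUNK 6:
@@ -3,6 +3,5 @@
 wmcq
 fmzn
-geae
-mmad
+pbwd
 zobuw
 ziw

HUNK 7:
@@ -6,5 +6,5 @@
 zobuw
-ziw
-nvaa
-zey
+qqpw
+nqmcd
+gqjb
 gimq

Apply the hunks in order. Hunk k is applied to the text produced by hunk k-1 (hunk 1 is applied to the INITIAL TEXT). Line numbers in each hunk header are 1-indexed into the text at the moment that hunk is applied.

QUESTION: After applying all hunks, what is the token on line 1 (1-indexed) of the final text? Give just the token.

Hunk 1: at line 4 remove [cuqt,mxg] add [oeq,keh] -> 10 lines: eit jxg wmcq fmzn bcc oeq keh nvaa zey gimq
Hunk 2: at line 6 remove [keh] add [wpr,wwr,xcpa] -> 12 lines: eit jxg wmcq fmzn bcc oeq wpr wwr xcpa nvaa zey gimq
Hunk 3: at line 4 remove [bcc,oeq,wpr] add [njjym,kng] -> 11 lines: eit jxg wmcq fmzn njjym kng wwr xcpa nvaa zey gimq
Hunk 4: at line 3 remove [njjym,kng] add [geae,atftv] -> 11 lines: eit jxg wmcq fmzn geae atftv wwr xcpa nvaa zey gimq
Hunk 5: at line 4 remove [atftv,wwr,xcpa] add [mmad,zobuw,ziw] -> 11 lines: eit jxg wmcq fmzn geae mmad zobuw ziw nvaa zey gimq
Hunk 6: at line 3 remove [geae,mmad] add [pbwd] -> 10 lines: eit jxg wmcq fmzn pbwd zobuw ziw nvaa zey gimq
Hunk 7: at line 6 remove [ziw,nvaa,zey] add [qqpw,nqmcd,gqjb] -> 10 lines: eit jxg wmcq fmzn pbwd zobuw qqpw nqmcd gqjb gimq
Final line 1: eit

Answer: eit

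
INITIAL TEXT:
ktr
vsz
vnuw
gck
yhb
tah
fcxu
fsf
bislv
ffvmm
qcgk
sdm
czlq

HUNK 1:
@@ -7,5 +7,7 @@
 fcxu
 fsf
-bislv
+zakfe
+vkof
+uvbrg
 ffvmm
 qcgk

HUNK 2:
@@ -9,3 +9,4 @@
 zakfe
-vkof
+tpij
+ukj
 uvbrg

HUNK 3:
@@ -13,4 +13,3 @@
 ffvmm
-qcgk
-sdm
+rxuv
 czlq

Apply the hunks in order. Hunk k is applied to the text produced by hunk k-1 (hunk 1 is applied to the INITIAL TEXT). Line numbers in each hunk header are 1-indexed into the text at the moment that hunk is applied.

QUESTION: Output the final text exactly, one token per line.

Hunk 1: at line 7 remove [bislv] add [zakfe,vkof,uvbrg] -> 15 lines: ktr vsz vnuw gck yhb tah fcxu fsf zakfe vkof uvbrg ffvmm qcgk sdm czlq
Hunk 2: at line 9 remove [vkof] add [tpij,ukj] -> 16 lines: ktr vsz vnuw gck yhb tah fcxu fsf zakfe tpij ukj uvbrg ffvmm qcgk sdm czlq
Hunk 3: at line 13 remove [qcgk,sdm] add [rxuv] -> 15 lines: ktr vsz vnuw gck yhb tah fcxu fsf zakfe tpij ukj uvbrg ffvmm rxuv czlq

Answer: ktr
vsz
vnuw
gck
yhb
tah
fcxu
fsf
zakfe
tpij
ukj
uvbrg
ffvmm
rxuv
czlq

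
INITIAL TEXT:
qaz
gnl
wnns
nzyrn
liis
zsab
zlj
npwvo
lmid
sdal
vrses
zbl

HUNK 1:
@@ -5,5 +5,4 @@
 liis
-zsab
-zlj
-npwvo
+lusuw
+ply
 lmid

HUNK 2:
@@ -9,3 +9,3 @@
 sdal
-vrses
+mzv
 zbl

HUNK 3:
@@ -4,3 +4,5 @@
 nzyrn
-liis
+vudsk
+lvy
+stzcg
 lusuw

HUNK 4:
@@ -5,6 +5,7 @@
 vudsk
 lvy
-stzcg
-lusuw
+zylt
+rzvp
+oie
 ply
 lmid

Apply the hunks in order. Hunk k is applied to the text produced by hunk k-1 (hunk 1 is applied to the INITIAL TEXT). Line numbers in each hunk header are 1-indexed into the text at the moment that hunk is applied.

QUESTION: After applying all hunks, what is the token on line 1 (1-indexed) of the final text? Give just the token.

Answer: qaz

Derivation:
Hunk 1: at line 5 remove [zsab,zlj,npwvo] add [lusuw,ply] -> 11 lines: qaz gnl wnns nzyrn liis lusuw ply lmid sdal vrses zbl
Hunk 2: at line 9 remove [vrses] add [mzv] -> 11 lines: qaz gnl wnns nzyrn liis lusuw ply lmid sdal mzv zbl
Hunk 3: at line 4 remove [liis] add [vudsk,lvy,stzcg] -> 13 lines: qaz gnl wnns nzyrn vudsk lvy stzcg lusuw ply lmid sdal mzv zbl
Hunk 4: at line 5 remove [stzcg,lusuw] add [zylt,rzvp,oie] -> 14 lines: qaz gnl wnns nzyrn vudsk lvy zylt rzvp oie ply lmid sdal mzv zbl
Final line 1: qaz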